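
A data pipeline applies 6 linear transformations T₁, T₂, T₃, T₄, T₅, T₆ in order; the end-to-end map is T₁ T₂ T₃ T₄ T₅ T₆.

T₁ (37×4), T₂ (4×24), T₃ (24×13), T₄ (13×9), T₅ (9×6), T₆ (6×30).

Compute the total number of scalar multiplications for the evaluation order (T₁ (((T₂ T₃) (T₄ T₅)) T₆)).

(T₂ T₃): 4×24 by 24×13 → 4×13, cost 4·24·13 = 1248
(T₄ T₅): 13×9 by 9×6 → 13×6, cost 13·9·6 = 702
((T₂ T₃) (T₄ T₅)): 4×13 by 13×6 → 4×6, cost 4·13·6 = 312; cumulative 2262
(((T₂ T₃) (T₄ T₅)) T₆): 4×6 by 6×30 → 4×30, cost 4·6·30 = 720; cumulative 2982
(T₁ (((T₂ T₃) (T₄ T₅)) T₆)): 37×4 by 4×30 → 37×30, cost 37·4·30 = 4440; cumulative 7422
Total: 7422 scalar multiplications.

7422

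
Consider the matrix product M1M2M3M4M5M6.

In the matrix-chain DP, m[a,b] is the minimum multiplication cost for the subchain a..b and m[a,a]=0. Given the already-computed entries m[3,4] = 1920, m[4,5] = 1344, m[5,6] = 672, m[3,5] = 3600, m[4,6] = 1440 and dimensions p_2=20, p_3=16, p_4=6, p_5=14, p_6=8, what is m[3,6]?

m[3,6] = min over k∈[3,5] of m[3,k]+m[k+1,6]+p_{2}·p_k·p_{6}.
k=3: 0 + 1440 + 20·16·8 = 4000; k=4: 1920 + 672 + 20·6·8 = 3552; k=5: 3600 + 0 + 20·14·8 = 5840.
Minimum: 3552 at k=4.

3552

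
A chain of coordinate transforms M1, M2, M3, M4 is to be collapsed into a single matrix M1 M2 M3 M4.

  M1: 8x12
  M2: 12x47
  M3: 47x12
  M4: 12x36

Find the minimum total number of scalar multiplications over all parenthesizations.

Adjacent pairs: M1M2 = 8·12·47 = 4512; M2M3 = 12·47·12 = 6768; M3M4 = 47·12·36 = 20304.
Length 3: M1..M3: k=1: 0+6768+8·12·12=7920; k=2: 4512+0+8·47·12=9024 → min 7920 | M2..M4: k=2: 0+20304+12·47·36=40608; k=3: 6768+0+12·12·36=11952 → min 11952.
Length 4: M1..M4: k=1: 0+11952+8·12·36=15408; k=2: 4512+20304+8·47·36=38352; k=3: 7920+0+8·12·36=11376 → min 11376.
Optimal order: ((M1 (M2 M3)) M4) with cost 11376.

11376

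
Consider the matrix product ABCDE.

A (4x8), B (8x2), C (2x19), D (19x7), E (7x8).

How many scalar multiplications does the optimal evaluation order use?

Adjacent pairs: AB = 4·8·2 = 64; BC = 8·2·19 = 304; CD = 2·19·7 = 266; DE = 19·7·8 = 1064.
Length 3: A..C: k=1: 0+304+4·8·19=912; k=2: 64+0+4·2·19=216 → min 216 | B..D: k=2: 0+266+8·2·7=378; k=3: 304+0+8·19·7=1368 → min 378 | C..E: k=3: 0+1064+2·19·8=1368; k=4: 266+0+2·7·8=378 → min 378.
Length 4: A..D: k=1: 0+378+4·8·7=602; k=2: 64+266+4·2·7=386; k=3: 216+0+4·19·7=748 → min 386 | B..E: k=2: 0+378+8·2·8=506; k=3: 304+1064+8·19·8=2584; k=4: 378+0+8·7·8=826 → min 506.
Length 5: A..E: k=1: 0+506+4·8·8=762; k=2: 64+378+4·2·8=506; k=3: 216+1064+4·19·8=1888; k=4: 386+0+4·7·8=610 → min 506.
Optimal order: ((AB)((CD)E)) with cost 506.

506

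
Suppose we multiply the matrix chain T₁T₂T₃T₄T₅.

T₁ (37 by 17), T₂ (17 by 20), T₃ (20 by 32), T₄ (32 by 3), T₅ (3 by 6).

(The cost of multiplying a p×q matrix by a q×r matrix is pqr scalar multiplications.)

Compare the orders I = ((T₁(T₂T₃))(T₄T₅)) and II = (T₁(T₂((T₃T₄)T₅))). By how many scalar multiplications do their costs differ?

Order I = ((T₁(T₂T₃))(T₄T₅)): (T₂T₃): 17×20 by 20×32 → 17×32, cost 17·20·32 = 10880; (T₁(T₂T₃)): 37×17 by 17×32 → 37×32, cost 37·17·32 = 20128; cumulative 31008; (T₄T₅): 32×3 by 3×6 → 32×6, cost 32·3·6 = 576; ((T₁(T₂T₃))(T₄T₅)): 37×32 by 32×6 → 37×6, cost 37·32·6 = 7104; cumulative 38688. Total 38688.
Order II = (T₁(T₂((T₃T₄)T₅))): (T₃T₄): 20×32 by 32×3 → 20×3, cost 20·32·3 = 1920; ((T₃T₄)T₅): 20×3 by 3×6 → 20×6, cost 20·3·6 = 360; cumulative 2280; (T₂((T₃T₄)T₅)): 17×20 by 20×6 → 17×6, cost 17·20·6 = 2040; cumulative 4320; (T₁(T₂((T₃T₄)T₅))): 37×17 by 17×6 → 37×6, cost 37·17·6 = 3774; cumulative 8094. Total 8094.
Difference: |38688 − 8094| = 30594.

30594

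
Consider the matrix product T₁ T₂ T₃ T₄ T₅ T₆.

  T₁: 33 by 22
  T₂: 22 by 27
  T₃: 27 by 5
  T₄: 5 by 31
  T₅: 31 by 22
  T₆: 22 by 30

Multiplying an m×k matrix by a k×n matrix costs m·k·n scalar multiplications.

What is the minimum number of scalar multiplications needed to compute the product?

Adjacent pairs: T₁T₂ = 33·22·27 = 19602; T₂T₃ = 22·27·5 = 2970; T₃T₄ = 27·5·31 = 4185; T₄T₅ = 5·31·22 = 3410; T₅T₆ = 31·22·30 = 20460.
Length 3: T₁..T₃: k=1: 0+2970+33·22·5=6600; k=2: 19602+0+33·27·5=24057 → min 6600 | T₂..T₄: k=2: 0+4185+22·27·31=22599; k=3: 2970+0+22·5·31=6380 → min 6380 | T₃..T₅: k=3: 0+3410+27·5·22=6380; k=4: 4185+0+27·31·22=22599 → min 6380 | T₄..T₆: k=4: 0+20460+5·31·30=25110; k=5: 3410+0+5·22·30=6710 → min 6710.
Length 4: T₁..T₄: k=1: 0+6380+33·22·31=28886; k=2: 19602+4185+33·27·31=51408; k=3: 6600+0+33·5·31=11715 → min 11715 | T₂..T₅: k=2: 0+6380+22·27·22=19448; k=3: 2970+3410+22·5·22=8800; k=4: 6380+0+22·31·22=21384 → min 8800 | T₃..T₆: k=3: 0+6710+27·5·30=10760; k=4: 4185+20460+27·31·30=49755; k=5: 6380+0+27·22·30=24200 → min 10760.
Length 5: T₁..T₅: k=1: 0+8800+33·22·22=24772; k=2: 19602+6380+33·27·22=45584; k=3: 6600+3410+33·5·22=13640; k=4: 11715+0+33·31·22=34221 → min 13640 | T₂..T₆: k=2: 0+10760+22·27·30=28580; k=3: 2970+6710+22·5·30=12980; k=4: 6380+20460+22·31·30=47300; k=5: 8800+0+22·22·30=23320 → min 12980.
Length 6: T₁..T₆: k=1: 0+12980+33·22·30=34760; k=2: 19602+10760+33·27·30=57092; k=3: 6600+6710+33·5·30=18260; k=4: 11715+20460+33·31·30=62865; k=5: 13640+0+33·22·30=35420 → min 18260.
Optimal order: ((T₁ (T₂ T₃)) ((T₄ T₅) T₆)) with cost 18260.

18260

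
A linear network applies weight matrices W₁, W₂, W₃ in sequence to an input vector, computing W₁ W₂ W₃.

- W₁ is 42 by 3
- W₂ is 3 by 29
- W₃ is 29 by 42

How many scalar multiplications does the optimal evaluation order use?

Order (W₁ (W₂ W₃)): (W₂ W₃): 3×29 by 29×42 → 3×42, cost 3·29·42 = 3654; (W₁ (W₂ W₃)): 42×3 by 3×42 → 42×42, cost 42·3·42 = 5292; cumulative 8946. Total 8946.
Order ((W₁ W₂) W₃): (W₁ W₂): 42×3 by 3×29 → 42×29, cost 42·3·29 = 3654; ((W₁ W₂) W₃): 42×29 by 29×42 → 42×42, cost 42·29·42 = 51156; cumulative 54810. Total 54810.
Minimum: 8946.

8946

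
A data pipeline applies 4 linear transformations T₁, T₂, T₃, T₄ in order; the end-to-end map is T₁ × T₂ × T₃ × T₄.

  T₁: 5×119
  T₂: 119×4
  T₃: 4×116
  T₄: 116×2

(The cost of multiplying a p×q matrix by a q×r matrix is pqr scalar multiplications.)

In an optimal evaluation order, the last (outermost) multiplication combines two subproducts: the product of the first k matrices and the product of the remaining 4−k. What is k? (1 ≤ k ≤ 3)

Adjacent pairs: T₁T₂ = 5·119·4 = 2380; T₂T₃ = 119·4·116 = 55216; T₃T₄ = 4·116·2 = 928.
Length 3: T₁..T₃: k=1: 0+55216+5·119·116=124236; k=2: 2380+0+5·4·116=4700 → min 4700 | T₂..T₄: k=2: 0+928+119·4·2=1880; k=3: 55216+0+119·116·2=82824 → min 1880.
Top-level splits: k=1: (T₁..T₁)·(T₂..T₄) → 0+1880+5·119·2 = 3070; k=2: (T₁..T₂)·(T₃..T₄) → 2380+928+5·4·2 = 3348; k=3: (T₁..T₃)·(T₄..T₄) → 4700+0+5·116·2 = 5860.
Best split is after T₁, i.e. k = 1.

1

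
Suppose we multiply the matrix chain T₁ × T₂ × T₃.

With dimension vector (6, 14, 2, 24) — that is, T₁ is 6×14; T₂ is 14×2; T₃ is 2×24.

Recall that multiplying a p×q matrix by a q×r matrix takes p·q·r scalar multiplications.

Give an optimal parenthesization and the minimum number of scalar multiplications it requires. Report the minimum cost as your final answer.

(T₁ × (T₂ × T₃)): cost 2688.
((T₁ × T₂) × T₃): cost 456.
Optimal: ((T₁ × T₂) × T₃) with cost 456.

456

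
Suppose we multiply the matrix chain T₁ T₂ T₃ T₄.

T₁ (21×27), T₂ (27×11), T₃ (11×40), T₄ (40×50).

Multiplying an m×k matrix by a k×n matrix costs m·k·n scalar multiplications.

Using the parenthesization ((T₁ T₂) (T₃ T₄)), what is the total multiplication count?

(T₁ T₂): 21×27 by 27×11 → 21×11, cost 21·27·11 = 6237
(T₃ T₄): 11×40 by 40×50 → 11×50, cost 11·40·50 = 22000
((T₁ T₂) (T₃ T₄)): 21×11 by 11×50 → 21×50, cost 21·11·50 = 11550; cumulative 39787
Total: 39787 scalar multiplications.

39787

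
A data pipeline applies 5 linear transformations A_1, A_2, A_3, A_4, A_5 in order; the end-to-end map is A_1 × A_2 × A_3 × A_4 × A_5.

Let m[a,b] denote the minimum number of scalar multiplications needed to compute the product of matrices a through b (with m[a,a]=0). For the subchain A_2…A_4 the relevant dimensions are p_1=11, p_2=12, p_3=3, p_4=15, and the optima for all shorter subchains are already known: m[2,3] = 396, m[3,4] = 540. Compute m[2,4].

m[2,4] = min over k∈[2,3] of m[2,k]+m[k+1,4]+p_{1}·p_k·p_{4}.
k=2: 0 + 540 + 11·12·15 = 2520; k=3: 396 + 0 + 11·3·15 = 891.
Minimum: 891 at k=3.

891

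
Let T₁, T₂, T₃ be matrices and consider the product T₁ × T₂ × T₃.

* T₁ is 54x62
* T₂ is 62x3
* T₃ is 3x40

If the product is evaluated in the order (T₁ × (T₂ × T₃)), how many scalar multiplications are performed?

141360

(T₂ × T₃): 62×3 by 3×40 → 62×40, cost 62·3·40 = 7440
(T₁ × (T₂ × T₃)): 54×62 by 62×40 → 54×40, cost 54·62·40 = 133920; cumulative 141360
Total: 141360 scalar multiplications.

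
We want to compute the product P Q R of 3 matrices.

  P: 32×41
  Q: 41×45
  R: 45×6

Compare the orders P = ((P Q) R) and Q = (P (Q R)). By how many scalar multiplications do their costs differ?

Order P = ((P Q) R): (P Q): 32×41 by 41×45 → 32×45, cost 32·41·45 = 59040; ((P Q) R): 32×45 by 45×6 → 32×6, cost 32·45·6 = 8640; cumulative 67680. Total 67680.
Order Q = (P (Q R)): (Q R): 41×45 by 45×6 → 41×6, cost 41·45·6 = 11070; (P (Q R)): 32×41 by 41×6 → 32×6, cost 32·41·6 = 7872; cumulative 18942. Total 18942.
Difference: |67680 − 18942| = 48738.

48738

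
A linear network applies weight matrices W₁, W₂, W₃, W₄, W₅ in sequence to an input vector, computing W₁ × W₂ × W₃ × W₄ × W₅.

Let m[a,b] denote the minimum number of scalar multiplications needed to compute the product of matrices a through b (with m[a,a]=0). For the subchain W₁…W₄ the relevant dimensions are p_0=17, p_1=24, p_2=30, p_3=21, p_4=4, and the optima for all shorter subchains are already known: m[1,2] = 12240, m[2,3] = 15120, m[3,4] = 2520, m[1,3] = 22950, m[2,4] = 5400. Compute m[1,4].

7032

m[1,4] = min over k∈[1,3] of m[1,k]+m[k+1,4]+p_{0}·p_k·p_{4}.
k=1: 0 + 5400 + 17·24·4 = 7032; k=2: 12240 + 2520 + 17·30·4 = 16800; k=3: 22950 + 0 + 17·21·4 = 24378.
Minimum: 7032 at k=1.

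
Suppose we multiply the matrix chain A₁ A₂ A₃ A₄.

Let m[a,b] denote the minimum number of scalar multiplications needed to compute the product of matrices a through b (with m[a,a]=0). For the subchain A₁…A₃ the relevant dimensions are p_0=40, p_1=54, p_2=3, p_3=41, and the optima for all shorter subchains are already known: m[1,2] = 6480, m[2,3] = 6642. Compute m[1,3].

m[1,3] = min over k∈[1,2] of m[1,k]+m[k+1,3]+p_{0}·p_k·p_{3}.
k=1: 0 + 6642 + 40·54·41 = 95202; k=2: 6480 + 0 + 40·3·41 = 11400.
Minimum: 11400 at k=2.

11400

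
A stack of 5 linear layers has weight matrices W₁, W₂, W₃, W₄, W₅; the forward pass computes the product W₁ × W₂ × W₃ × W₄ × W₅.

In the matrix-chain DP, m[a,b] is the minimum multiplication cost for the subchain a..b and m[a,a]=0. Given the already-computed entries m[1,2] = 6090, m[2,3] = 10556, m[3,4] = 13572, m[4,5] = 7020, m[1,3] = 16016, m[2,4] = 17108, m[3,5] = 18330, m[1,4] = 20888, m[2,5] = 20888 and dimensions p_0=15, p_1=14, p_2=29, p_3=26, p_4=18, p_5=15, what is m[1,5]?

m[1,5] = min over k∈[1,4] of m[1,k]+m[k+1,5]+p_{0}·p_k·p_{5}.
k=1: 0 + 20888 + 15·14·15 = 24038; k=2: 6090 + 18330 + 15·29·15 = 30945; k=3: 16016 + 7020 + 15·26·15 = 28886; k=4: 20888 + 0 + 15·18·15 = 24938.
Minimum: 24038 at k=1.

24038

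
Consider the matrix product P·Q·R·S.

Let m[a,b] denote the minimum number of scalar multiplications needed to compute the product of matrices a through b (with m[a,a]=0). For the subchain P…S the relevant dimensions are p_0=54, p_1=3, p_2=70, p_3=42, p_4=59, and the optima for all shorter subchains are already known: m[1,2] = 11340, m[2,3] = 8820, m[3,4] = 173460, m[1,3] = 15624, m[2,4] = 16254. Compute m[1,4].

m[1,4] = min over k∈[1,3] of m[1,k]+m[k+1,4]+p_{0}·p_k·p_{4}.
k=1: 0 + 16254 + 54·3·59 = 25812; k=2: 11340 + 173460 + 54·70·59 = 407820; k=3: 15624 + 0 + 54·42·59 = 149436.
Minimum: 25812 at k=1.

25812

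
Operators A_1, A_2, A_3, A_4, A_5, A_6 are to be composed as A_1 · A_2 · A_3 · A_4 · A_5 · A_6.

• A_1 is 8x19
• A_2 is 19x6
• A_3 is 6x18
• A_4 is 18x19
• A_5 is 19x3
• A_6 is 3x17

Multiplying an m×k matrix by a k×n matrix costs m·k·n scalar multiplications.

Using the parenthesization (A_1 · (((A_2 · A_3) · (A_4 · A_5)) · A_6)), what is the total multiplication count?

7657

(A_2 · A_3): 19×6 by 6×18 → 19×18, cost 19·6·18 = 2052
(A_4 · A_5): 18×19 by 19×3 → 18×3, cost 18·19·3 = 1026
((A_2 · A_3) · (A_4 · A_5)): 19×18 by 18×3 → 19×3, cost 19·18·3 = 1026; cumulative 4104
(((A_2 · A_3) · (A_4 · A_5)) · A_6): 19×3 by 3×17 → 19×17, cost 19·3·17 = 969; cumulative 5073
(A_1 · (((A_2 · A_3) · (A_4 · A_5)) · A_6)): 8×19 by 19×17 → 8×17, cost 8·19·17 = 2584; cumulative 7657
Total: 7657 scalar multiplications.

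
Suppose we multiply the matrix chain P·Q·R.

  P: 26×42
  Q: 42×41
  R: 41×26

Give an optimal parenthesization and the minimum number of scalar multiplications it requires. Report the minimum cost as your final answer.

72488

(P·(Q·R)): cost 73164.
((P·Q)·R): cost 72488.
Optimal: ((P·Q)·R) with cost 72488.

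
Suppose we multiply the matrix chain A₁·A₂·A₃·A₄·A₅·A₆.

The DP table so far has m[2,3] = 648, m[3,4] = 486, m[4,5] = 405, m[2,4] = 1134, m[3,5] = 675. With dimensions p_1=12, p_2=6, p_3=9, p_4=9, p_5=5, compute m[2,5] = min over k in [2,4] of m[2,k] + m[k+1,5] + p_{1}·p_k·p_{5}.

1035

m[2,5] = min over k∈[2,4] of m[2,k]+m[k+1,5]+p_{1}·p_k·p_{5}.
k=2: 0 + 675 + 12·6·5 = 1035; k=3: 648 + 405 + 12·9·5 = 1593; k=4: 1134 + 0 + 12·9·5 = 1674.
Minimum: 1035 at k=2.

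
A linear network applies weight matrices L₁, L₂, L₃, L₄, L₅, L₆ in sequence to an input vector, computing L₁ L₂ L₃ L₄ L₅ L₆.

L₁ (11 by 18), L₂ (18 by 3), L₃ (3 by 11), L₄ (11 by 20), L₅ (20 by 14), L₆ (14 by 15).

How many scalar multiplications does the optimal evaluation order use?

3219

Adjacent pairs: L₁L₂ = 11·18·3 = 594; L₂L₃ = 18·3·11 = 594; L₃L₄ = 3·11·20 = 660; L₄L₅ = 11·20·14 = 3080; L₅L₆ = 20·14·15 = 4200.
Length 3: L₁..L₃: k=1: 0+594+11·18·11=2772; k=2: 594+0+11·3·11=957 → min 957 | L₂..L₄: k=2: 0+660+18·3·20=1740; k=3: 594+0+18·11·20=4554 → min 1740 | L₃..L₅: k=3: 0+3080+3·11·14=3542; k=4: 660+0+3·20·14=1500 → min 1500 | L₄..L₆: k=4: 0+4200+11·20·15=7500; k=5: 3080+0+11·14·15=5390 → min 5390.
Length 4: L₁..L₄: k=1: 0+1740+11·18·20=5700; k=2: 594+660+11·3·20=1914; k=3: 957+0+11·11·20=3377 → min 1914 | L₂..L₅: k=2: 0+1500+18·3·14=2256; k=3: 594+3080+18·11·14=6446; k=4: 1740+0+18·20·14=6780 → min 2256 | L₃..L₆: k=3: 0+5390+3·11·15=5885; k=4: 660+4200+3·20·15=5760; k=5: 1500+0+3·14·15=2130 → min 2130.
Length 5: L₁..L₅: k=1: 0+2256+11·18·14=5028; k=2: 594+1500+11·3·14=2556; k=3: 957+3080+11·11·14=5731; k=4: 1914+0+11·20·14=4994 → min 2556 | L₂..L₆: k=2: 0+2130+18·3·15=2940; k=3: 594+5390+18·11·15=8954; k=4: 1740+4200+18·20·15=11340; k=5: 2256+0+18·14·15=6036 → min 2940.
Length 6: L₁..L₆: k=1: 0+2940+11·18·15=5910; k=2: 594+2130+11·3·15=3219; k=3: 957+5390+11·11·15=8162; k=4: 1914+4200+11·20·15=9414; k=5: 2556+0+11·14·15=4866 → min 3219.
Optimal order: ((L₁ L₂) (((L₃ L₄) L₅) L₆)) with cost 3219.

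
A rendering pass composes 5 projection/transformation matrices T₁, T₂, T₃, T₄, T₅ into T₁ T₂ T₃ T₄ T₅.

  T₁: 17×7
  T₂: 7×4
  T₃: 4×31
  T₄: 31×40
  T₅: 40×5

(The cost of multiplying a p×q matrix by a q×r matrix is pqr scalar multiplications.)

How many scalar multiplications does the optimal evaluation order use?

Adjacent pairs: T₁T₂ = 17·7·4 = 476; T₂T₃ = 7·4·31 = 868; T₃T₄ = 4·31·40 = 4960; T₄T₅ = 31·40·5 = 6200.
Length 3: T₁..T₃: k=1: 0+868+17·7·31=4557; k=2: 476+0+17·4·31=2584 → min 2584 | T₂..T₄: k=2: 0+4960+7·4·40=6080; k=3: 868+0+7·31·40=9548 → min 6080 | T₃..T₅: k=3: 0+6200+4·31·5=6820; k=4: 4960+0+4·40·5=5760 → min 5760.
Length 4: T₁..T₄: k=1: 0+6080+17·7·40=10840; k=2: 476+4960+17·4·40=8156; k=3: 2584+0+17·31·40=23664 → min 8156 | T₂..T₅: k=2: 0+5760+7·4·5=5900; k=3: 868+6200+7·31·5=8153; k=4: 6080+0+7·40·5=7480 → min 5900.
Length 5: T₁..T₅: k=1: 0+5900+17·7·5=6495; k=2: 476+5760+17·4·5=6576; k=3: 2584+6200+17·31·5=11419; k=4: 8156+0+17·40·5=11556 → min 6495.
Optimal order: (T₁ (T₂ ((T₃ T₄) T₅))) with cost 6495.

6495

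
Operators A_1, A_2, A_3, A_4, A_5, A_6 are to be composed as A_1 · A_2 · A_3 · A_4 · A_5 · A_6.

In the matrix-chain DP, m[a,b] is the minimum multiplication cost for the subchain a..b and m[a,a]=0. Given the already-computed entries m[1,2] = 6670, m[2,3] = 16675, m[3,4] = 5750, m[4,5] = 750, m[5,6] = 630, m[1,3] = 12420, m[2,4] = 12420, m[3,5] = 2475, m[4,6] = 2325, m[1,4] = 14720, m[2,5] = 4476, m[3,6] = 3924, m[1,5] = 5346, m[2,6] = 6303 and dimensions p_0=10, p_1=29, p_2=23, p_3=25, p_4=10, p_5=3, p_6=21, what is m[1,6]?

m[1,6] = min over k∈[1,5] of m[1,k]+m[k+1,6]+p_{0}·p_k·p_{6}.
k=1: 0 + 6303 + 10·29·21 = 12393; k=2: 6670 + 3924 + 10·23·21 = 15424; k=3: 12420 + 2325 + 10·25·21 = 19995; k=4: 14720 + 630 + 10·10·21 = 17450; k=5: 5346 + 0 + 10·3·21 = 5976.
Minimum: 5976 at k=5.

5976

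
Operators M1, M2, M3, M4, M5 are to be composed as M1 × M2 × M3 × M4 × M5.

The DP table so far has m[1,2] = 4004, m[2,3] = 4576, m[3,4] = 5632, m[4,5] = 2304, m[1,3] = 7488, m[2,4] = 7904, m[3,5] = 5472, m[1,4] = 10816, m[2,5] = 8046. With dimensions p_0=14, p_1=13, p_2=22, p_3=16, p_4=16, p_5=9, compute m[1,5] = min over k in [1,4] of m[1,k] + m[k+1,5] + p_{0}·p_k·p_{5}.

m[1,5] = min over k∈[1,4] of m[1,k]+m[k+1,5]+p_{0}·p_k·p_{5}.
k=1: 0 + 8046 + 14·13·9 = 9684; k=2: 4004 + 5472 + 14·22·9 = 12248; k=3: 7488 + 2304 + 14·16·9 = 11808; k=4: 10816 + 0 + 14·16·9 = 12832.
Minimum: 9684 at k=1.

9684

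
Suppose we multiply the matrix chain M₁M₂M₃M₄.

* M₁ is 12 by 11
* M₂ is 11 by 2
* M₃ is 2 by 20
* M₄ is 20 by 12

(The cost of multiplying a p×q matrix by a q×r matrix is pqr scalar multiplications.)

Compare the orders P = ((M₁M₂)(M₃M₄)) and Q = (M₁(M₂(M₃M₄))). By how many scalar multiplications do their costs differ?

1296

Order P = ((M₁M₂)(M₃M₄)): (M₁M₂): 12×11 by 11×2 → 12×2, cost 12·11·2 = 264; (M₃M₄): 2×20 by 20×12 → 2×12, cost 2·20·12 = 480; ((M₁M₂)(M₃M₄)): 12×2 by 2×12 → 12×12, cost 12·2·12 = 288; cumulative 1032. Total 1032.
Order Q = (M₁(M₂(M₃M₄))): (M₃M₄): 2×20 by 20×12 → 2×12, cost 2·20·12 = 480; (M₂(M₃M₄)): 11×2 by 2×12 → 11×12, cost 11·2·12 = 264; cumulative 744; (M₁(M₂(M₃M₄))): 12×11 by 11×12 → 12×12, cost 12·11·12 = 1584; cumulative 2328. Total 2328.
Difference: |1032 − 2328| = 1296.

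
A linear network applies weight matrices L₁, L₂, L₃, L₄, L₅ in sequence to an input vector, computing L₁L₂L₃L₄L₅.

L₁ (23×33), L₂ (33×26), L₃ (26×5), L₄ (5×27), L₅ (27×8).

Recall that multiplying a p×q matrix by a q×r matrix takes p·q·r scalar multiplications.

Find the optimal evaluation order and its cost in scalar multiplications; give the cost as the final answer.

10085

Adjacent pairs: L₁L₂ = 23·33·26 = 19734; L₂L₃ = 33·26·5 = 4290; L₃L₄ = 26·5·27 = 3510; L₄L₅ = 5·27·8 = 1080.
Length 3: L₁..L₃: k=1: 0+4290+23·33·5=8085; k=2: 19734+0+23·26·5=22724 → min 8085 | L₂..L₄: k=2: 0+3510+33·26·27=26676; k=3: 4290+0+33·5·27=8745 → min 8745 | L₃..L₅: k=3: 0+1080+26·5·8=2120; k=4: 3510+0+26·27·8=9126 → min 2120.
Length 4: L₁..L₄: k=1: 0+8745+23·33·27=29238; k=2: 19734+3510+23·26·27=39390; k=3: 8085+0+23·5·27=11190 → min 11190 | L₂..L₅: k=2: 0+2120+33·26·8=8984; k=3: 4290+1080+33·5·8=6690; k=4: 8745+0+33·27·8=15873 → min 6690.
Length 5: L₁..L₅: k=1: 0+6690+23·33·8=12762; k=2: 19734+2120+23·26·8=26638; k=3: 8085+1080+23·5·8=10085; k=4: 11190+0+23·27·8=16158 → min 10085.
Optimal parenthesization: ((L₁(L₂L₃))(L₄L₅)) with cost 10085.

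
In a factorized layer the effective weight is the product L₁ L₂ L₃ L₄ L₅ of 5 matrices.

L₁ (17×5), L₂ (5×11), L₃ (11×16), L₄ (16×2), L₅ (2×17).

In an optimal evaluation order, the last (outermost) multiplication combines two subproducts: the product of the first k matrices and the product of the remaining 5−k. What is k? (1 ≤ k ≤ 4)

Adjacent pairs: L₁L₂ = 17·5·11 = 935; L₂L₃ = 5·11·16 = 880; L₃L₄ = 11·16·2 = 352; L₄L₅ = 16·2·17 = 544.
Length 3: L₁..L₃: k=1: 0+880+17·5·16=2240; k=2: 935+0+17·11·16=3927 → min 2240 | L₂..L₄: k=2: 0+352+5·11·2=462; k=3: 880+0+5·16·2=1040 → min 462 | L₃..L₅: k=3: 0+544+11·16·17=3536; k=4: 352+0+11·2·17=726 → min 726.
Length 4: L₁..L₄: k=1: 0+462+17·5·2=632; k=2: 935+352+17·11·2=1661; k=3: 2240+0+17·16·2=2784 → min 632 | L₂..L₅: k=2: 0+726+5·11·17=1661; k=3: 880+544+5·16·17=2784; k=4: 462+0+5·2·17=632 → min 632.
Top-level splits: k=1: (L₁..L₁)·(L₂..L₅) → 0+632+17·5·17 = 2077; k=2: (L₁..L₂)·(L₃..L₅) → 935+726+17·11·17 = 4840; k=3: (L₁..L₃)·(L₄..L₅) → 2240+544+17·16·17 = 7408; k=4: (L₁..L₄)·(L₅..L₅) → 632+0+17·2·17 = 1210.
Best split is after L₄, i.e. k = 4.

4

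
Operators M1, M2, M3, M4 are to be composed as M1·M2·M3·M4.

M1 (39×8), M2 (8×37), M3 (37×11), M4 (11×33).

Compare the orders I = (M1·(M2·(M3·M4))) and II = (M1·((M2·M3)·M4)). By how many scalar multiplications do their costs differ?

Order I = (M1·(M2·(M3·M4))): (M3·M4): 37×11 by 11×33 → 37×33, cost 37·11·33 = 13431; (M2·(M3·M4)): 8×37 by 37×33 → 8×33, cost 8·37·33 = 9768; cumulative 23199; (M1·(M2·(M3·M4))): 39×8 by 8×33 → 39×33, cost 39·8·33 = 10296; cumulative 33495. Total 33495.
Order II = (M1·((M2·M3)·M4)): (M2·M3): 8×37 by 37×11 → 8×11, cost 8·37·11 = 3256; ((M2·M3)·M4): 8×11 by 11×33 → 8×33, cost 8·11·33 = 2904; cumulative 6160; (M1·((M2·M3)·M4)): 39×8 by 8×33 → 39×33, cost 39·8·33 = 10296; cumulative 16456. Total 16456.
Difference: |33495 − 16456| = 17039.

17039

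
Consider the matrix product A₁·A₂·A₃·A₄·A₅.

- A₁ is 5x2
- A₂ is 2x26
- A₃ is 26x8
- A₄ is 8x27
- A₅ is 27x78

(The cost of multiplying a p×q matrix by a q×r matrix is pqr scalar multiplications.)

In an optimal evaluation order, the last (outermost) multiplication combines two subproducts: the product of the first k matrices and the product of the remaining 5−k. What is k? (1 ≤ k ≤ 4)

1

Adjacent pairs: A₁A₂ = 5·2·26 = 260; A₂A₃ = 2·26·8 = 416; A₃A₄ = 26·8·27 = 5616; A₄A₅ = 8·27·78 = 16848.
Length 3: A₁..A₃: k=1: 0+416+5·2·8=496; k=2: 260+0+5·26·8=1300 → min 496 | A₂..A₄: k=2: 0+5616+2·26·27=7020; k=3: 416+0+2·8·27=848 → min 848 | A₃..A₅: k=3: 0+16848+26·8·78=33072; k=4: 5616+0+26·27·78=60372 → min 33072.
Length 4: A₁..A₄: k=1: 0+848+5·2·27=1118; k=2: 260+5616+5·26·27=9386; k=3: 496+0+5·8·27=1576 → min 1118 | A₂..A₅: k=2: 0+33072+2·26·78=37128; k=3: 416+16848+2·8·78=18512; k=4: 848+0+2·27·78=5060 → min 5060.
Top-level splits: k=1: (A₁..A₁)·(A₂..A₅) → 0+5060+5·2·78 = 5840; k=2: (A₁..A₂)·(A₃..A₅) → 260+33072+5·26·78 = 43472; k=3: (A₁..A₃)·(A₄..A₅) → 496+16848+5·8·78 = 20464; k=4: (A₁..A₄)·(A₅..A₅) → 1118+0+5·27·78 = 11648.
Best split is after A₁, i.e. k = 1.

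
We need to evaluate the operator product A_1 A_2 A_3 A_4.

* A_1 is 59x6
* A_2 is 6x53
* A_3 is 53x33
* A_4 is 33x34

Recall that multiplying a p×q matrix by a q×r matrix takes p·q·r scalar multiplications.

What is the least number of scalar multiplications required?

29262

Adjacent pairs: A_1A_2 = 59·6·53 = 18762; A_2A_3 = 6·53·33 = 10494; A_3A_4 = 53·33·34 = 59466.
Length 3: A_1..A_3: k=1: 0+10494+59·6·33=22176; k=2: 18762+0+59·53·33=121953 → min 22176 | A_2..A_4: k=2: 0+59466+6·53·34=70278; k=3: 10494+0+6·33·34=17226 → min 17226.
Length 4: A_1..A_4: k=1: 0+17226+59·6·34=29262; k=2: 18762+59466+59·53·34=184546; k=3: 22176+0+59·33·34=88374 → min 29262.
Optimal order: (A_1 ((A_2 A_3) A_4)) with cost 29262.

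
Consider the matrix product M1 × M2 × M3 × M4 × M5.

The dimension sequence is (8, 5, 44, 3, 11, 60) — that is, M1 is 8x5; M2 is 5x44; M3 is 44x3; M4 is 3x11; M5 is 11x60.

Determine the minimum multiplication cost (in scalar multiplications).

Adjacent pairs: M1M2 = 8·5·44 = 1760; M2M3 = 5·44·3 = 660; M3M4 = 44·3·11 = 1452; M4M5 = 3·11·60 = 1980.
Length 3: M1..M3: k=1: 0+660+8·5·3=780; k=2: 1760+0+8·44·3=2816 → min 780 | M2..M4: k=2: 0+1452+5·44·11=3872; k=3: 660+0+5·3·11=825 → min 825 | M3..M5: k=3: 0+1980+44·3·60=9900; k=4: 1452+0+44·11·60=30492 → min 9900.
Length 4: M1..M4: k=1: 0+825+8·5·11=1265; k=2: 1760+1452+8·44·11=7084; k=3: 780+0+8·3·11=1044 → min 1044 | M2..M5: k=2: 0+9900+5·44·60=23100; k=3: 660+1980+5·3·60=3540; k=4: 825+0+5·11·60=4125 → min 3540.
Length 5: M1..M5: k=1: 0+3540+8·5·60=5940; k=2: 1760+9900+8·44·60=32780; k=3: 780+1980+8·3·60=4200; k=4: 1044+0+8·11·60=6324 → min 4200.
Optimal order: ((M1 × (M2 × M3)) × (M4 × M5)) with cost 4200.

4200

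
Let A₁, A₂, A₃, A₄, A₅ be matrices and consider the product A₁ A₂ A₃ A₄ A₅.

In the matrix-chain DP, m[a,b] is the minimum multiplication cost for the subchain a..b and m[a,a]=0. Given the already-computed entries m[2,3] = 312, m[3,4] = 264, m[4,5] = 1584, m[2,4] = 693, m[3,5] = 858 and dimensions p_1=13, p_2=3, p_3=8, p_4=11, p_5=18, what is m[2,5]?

m[2,5] = min over k∈[2,4] of m[2,k]+m[k+1,5]+p_{1}·p_k·p_{5}.
k=2: 0 + 858 + 13·3·18 = 1560; k=3: 312 + 1584 + 13·8·18 = 3768; k=4: 693 + 0 + 13·11·18 = 3267.
Minimum: 1560 at k=2.

1560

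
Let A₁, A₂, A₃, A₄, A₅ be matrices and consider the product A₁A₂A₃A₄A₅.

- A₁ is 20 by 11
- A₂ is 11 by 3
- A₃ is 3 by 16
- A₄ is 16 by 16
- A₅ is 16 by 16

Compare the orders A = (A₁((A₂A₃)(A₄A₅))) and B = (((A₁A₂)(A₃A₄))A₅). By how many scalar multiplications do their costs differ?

3452

Order A = (A₁((A₂A₃)(A₄A₅))): (A₂A₃): 11×3 by 3×16 → 11×16, cost 11·3·16 = 528; (A₄A₅): 16×16 by 16×16 → 16×16, cost 16·16·16 = 4096; ((A₂A₃)(A₄A₅)): 11×16 by 16×16 → 11×16, cost 11·16·16 = 2816; cumulative 7440; (A₁((A₂A₃)(A₄A₅))): 20×11 by 11×16 → 20×16, cost 20·11·16 = 3520; cumulative 10960. Total 10960.
Order B = (((A₁A₂)(A₃A₄))A₅): (A₁A₂): 20×11 by 11×3 → 20×3, cost 20·11·3 = 660; (A₃A₄): 3×16 by 16×16 → 3×16, cost 3·16·16 = 768; ((A₁A₂)(A₃A₄)): 20×3 by 3×16 → 20×16, cost 20·3·16 = 960; cumulative 2388; (((A₁A₂)(A₃A₄))A₅): 20×16 by 16×16 → 20×16, cost 20·16·16 = 5120; cumulative 7508. Total 7508.
Difference: |10960 − 7508| = 3452.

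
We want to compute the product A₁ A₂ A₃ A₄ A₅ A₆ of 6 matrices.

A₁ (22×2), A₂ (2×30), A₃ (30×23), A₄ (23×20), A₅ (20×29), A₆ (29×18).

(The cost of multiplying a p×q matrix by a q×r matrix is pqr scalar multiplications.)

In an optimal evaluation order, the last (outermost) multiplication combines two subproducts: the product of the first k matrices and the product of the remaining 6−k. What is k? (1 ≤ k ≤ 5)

Adjacent pairs: A₁A₂ = 22·2·30 = 1320; A₂A₃ = 2·30·23 = 1380; A₃A₄ = 30·23·20 = 13800; A₄A₅ = 23·20·29 = 13340; A₅A₆ = 20·29·18 = 10440.
Length 3: A₁..A₃: k=1: 0+1380+22·2·23=2392; k=2: 1320+0+22·30·23=16500 → min 2392 | A₂..A₄: k=2: 0+13800+2·30·20=15000; k=3: 1380+0+2·23·20=2300 → min 2300 | A₃..A₅: k=3: 0+13340+30·23·29=33350; k=4: 13800+0+30·20·29=31200 → min 31200 | A₄..A₆: k=4: 0+10440+23·20·18=18720; k=5: 13340+0+23·29·18=25346 → min 18720.
Length 4: A₁..A₄: k=1: 0+2300+22·2·20=3180; k=2: 1320+13800+22·30·20=28320; k=3: 2392+0+22·23·20=12512 → min 3180 | A₂..A₅: k=2: 0+31200+2·30·29=32940; k=3: 1380+13340+2·23·29=16054; k=4: 2300+0+2·20·29=3460 → min 3460 | A₃..A₆: k=3: 0+18720+30·23·18=31140; k=4: 13800+10440+30·20·18=35040; k=5: 31200+0+30·29·18=46860 → min 31140.
Length 5: A₁..A₅: k=1: 0+3460+22·2·29=4736; k=2: 1320+31200+22·30·29=51660; k=3: 2392+13340+22·23·29=30406; k=4: 3180+0+22·20·29=15940 → min 4736 | A₂..A₆: k=2: 0+31140+2·30·18=32220; k=3: 1380+18720+2·23·18=20928; k=4: 2300+10440+2·20·18=13460; k=5: 3460+0+2·29·18=4504 → min 4504.
Top-level splits: k=1: (A₁..A₁)·(A₂..A₆) → 0+4504+22·2·18 = 5296; k=2: (A₁..A₂)·(A₃..A₆) → 1320+31140+22·30·18 = 44340; k=3: (A₁..A₃)·(A₄..A₆) → 2392+18720+22·23·18 = 30220; k=4: (A₁..A₄)·(A₅..A₆) → 3180+10440+22·20·18 = 21540; k=5: (A₁..A₅)·(A₆..A₆) → 4736+0+22·29·18 = 16220.
Best split is after A₁, i.e. k = 1.

1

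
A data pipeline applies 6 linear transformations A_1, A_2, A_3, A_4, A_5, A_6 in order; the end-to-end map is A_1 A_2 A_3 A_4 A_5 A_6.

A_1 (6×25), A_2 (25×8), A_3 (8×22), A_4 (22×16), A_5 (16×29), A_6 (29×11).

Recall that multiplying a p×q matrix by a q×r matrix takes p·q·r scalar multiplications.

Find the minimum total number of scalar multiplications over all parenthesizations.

Adjacent pairs: A_1A_2 = 6·25·8 = 1200; A_2A_3 = 25·8·22 = 4400; A_3A_4 = 8·22·16 = 2816; A_4A_5 = 22·16·29 = 10208; A_5A_6 = 16·29·11 = 5104.
Length 3: A_1..A_3: k=1: 0+4400+6·25·22=7700; k=2: 1200+0+6·8·22=2256 → min 2256 | A_2..A_4: k=2: 0+2816+25·8·16=6016; k=3: 4400+0+25·22·16=13200 → min 6016 | A_3..A_5: k=3: 0+10208+8·22·29=15312; k=4: 2816+0+8·16·29=6528 → min 6528 | A_4..A_6: k=4: 0+5104+22·16·11=8976; k=5: 10208+0+22·29·11=17226 → min 8976.
Length 4: A_1..A_4: k=1: 0+6016+6·25·16=8416; k=2: 1200+2816+6·8·16=4784; k=3: 2256+0+6·22·16=4368 → min 4368 | A_2..A_5: k=2: 0+6528+25·8·29=12328; k=3: 4400+10208+25·22·29=30558; k=4: 6016+0+25·16·29=17616 → min 12328 | A_3..A_6: k=3: 0+8976+8·22·11=10912; k=4: 2816+5104+8·16·11=9328; k=5: 6528+0+8·29·11=9080 → min 9080.
Length 5: A_1..A_5: k=1: 0+12328+6·25·29=16678; k=2: 1200+6528+6·8·29=9120; k=3: 2256+10208+6·22·29=16292; k=4: 4368+0+6·16·29=7152 → min 7152 | A_2..A_6: k=2: 0+9080+25·8·11=11280; k=3: 4400+8976+25·22·11=19426; k=4: 6016+5104+25·16·11=15520; k=5: 12328+0+25·29·11=20303 → min 11280.
Length 6: A_1..A_6: k=1: 0+11280+6·25·11=12930; k=2: 1200+9080+6·8·11=10808; k=3: 2256+8976+6·22·11=12684; k=4: 4368+5104+6·16·11=10528; k=5: 7152+0+6·29·11=9066 → min 9066.
Optimal order: (((((A_1 A_2) A_3) A_4) A_5) A_6) with cost 9066.

9066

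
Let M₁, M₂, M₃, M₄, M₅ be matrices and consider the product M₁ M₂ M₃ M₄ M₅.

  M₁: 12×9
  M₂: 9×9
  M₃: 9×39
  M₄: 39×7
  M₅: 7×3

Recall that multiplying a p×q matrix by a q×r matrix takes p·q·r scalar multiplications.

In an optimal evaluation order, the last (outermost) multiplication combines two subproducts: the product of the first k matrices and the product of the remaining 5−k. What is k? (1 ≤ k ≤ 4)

1

Adjacent pairs: M₁M₂ = 12·9·9 = 972; M₂M₃ = 9·9·39 = 3159; M₃M₄ = 9·39·7 = 2457; M₄M₅ = 39·7·3 = 819.
Length 3: M₁..M₃: k=1: 0+3159+12·9·39=7371; k=2: 972+0+12·9·39=5184 → min 5184 | M₂..M₄: k=2: 0+2457+9·9·7=3024; k=3: 3159+0+9·39·7=5616 → min 3024 | M₃..M₅: k=3: 0+819+9·39·3=1872; k=4: 2457+0+9·7·3=2646 → min 1872.
Length 4: M₁..M₄: k=1: 0+3024+12·9·7=3780; k=2: 972+2457+12·9·7=4185; k=3: 5184+0+12·39·7=8460 → min 3780 | M₂..M₅: k=2: 0+1872+9·9·3=2115; k=3: 3159+819+9·39·3=5031; k=4: 3024+0+9·7·3=3213 → min 2115.
Top-level splits: k=1: (M₁..M₁)·(M₂..M₅) → 0+2115+12·9·3 = 2439; k=2: (M₁..M₂)·(M₃..M₅) → 972+1872+12·9·3 = 3168; k=3: (M₁..M₃)·(M₄..M₅) → 5184+819+12·39·3 = 7407; k=4: (M₁..M₄)·(M₅..M₅) → 3780+0+12·7·3 = 4032.
Best split is after M₁, i.e. k = 1.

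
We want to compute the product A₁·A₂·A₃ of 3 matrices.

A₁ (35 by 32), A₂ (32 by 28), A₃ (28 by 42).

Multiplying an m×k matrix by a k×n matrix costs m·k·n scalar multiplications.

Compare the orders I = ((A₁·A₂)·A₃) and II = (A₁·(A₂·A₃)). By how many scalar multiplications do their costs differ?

12152

Order I = ((A₁·A₂)·A₃): (A₁·A₂): 35×32 by 32×28 → 35×28, cost 35·32·28 = 31360; ((A₁·A₂)·A₃): 35×28 by 28×42 → 35×42, cost 35·28·42 = 41160; cumulative 72520. Total 72520.
Order II = (A₁·(A₂·A₃)): (A₂·A₃): 32×28 by 28×42 → 32×42, cost 32·28·42 = 37632; (A₁·(A₂·A₃)): 35×32 by 32×42 → 35×42, cost 35·32·42 = 47040; cumulative 84672. Total 84672.
Difference: |72520 − 84672| = 12152.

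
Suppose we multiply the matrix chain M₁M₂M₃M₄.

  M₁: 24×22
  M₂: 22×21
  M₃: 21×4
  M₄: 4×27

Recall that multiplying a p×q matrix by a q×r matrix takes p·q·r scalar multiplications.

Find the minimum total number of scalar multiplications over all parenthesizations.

Adjacent pairs: M₁M₂ = 24·22·21 = 11088; M₂M₃ = 22·21·4 = 1848; M₃M₄ = 21·4·27 = 2268.
Length 3: M₁..M₃: k=1: 0+1848+24·22·4=3960; k=2: 11088+0+24·21·4=13104 → min 3960 | M₂..M₄: k=2: 0+2268+22·21·27=14742; k=3: 1848+0+22·4·27=4224 → min 4224.
Length 4: M₁..M₄: k=1: 0+4224+24·22·27=18480; k=2: 11088+2268+24·21·27=26964; k=3: 3960+0+24·4·27=6552 → min 6552.
Optimal order: ((M₁(M₂M₃))M₄) with cost 6552.

6552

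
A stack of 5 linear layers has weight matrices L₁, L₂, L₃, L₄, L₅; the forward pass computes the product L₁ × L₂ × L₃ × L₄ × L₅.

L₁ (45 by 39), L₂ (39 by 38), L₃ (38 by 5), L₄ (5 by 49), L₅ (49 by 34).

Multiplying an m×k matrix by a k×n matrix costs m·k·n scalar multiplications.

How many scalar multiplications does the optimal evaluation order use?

32165

Adjacent pairs: L₁L₂ = 45·39·38 = 66690; L₂L₃ = 39·38·5 = 7410; L₃L₄ = 38·5·49 = 9310; L₄L₅ = 5·49·34 = 8330.
Length 3: L₁..L₃: k=1: 0+7410+45·39·5=16185; k=2: 66690+0+45·38·5=75240 → min 16185 | L₂..L₄: k=2: 0+9310+39·38·49=81928; k=3: 7410+0+39·5·49=16965 → min 16965 | L₃..L₅: k=3: 0+8330+38·5·34=14790; k=4: 9310+0+38·49·34=72618 → min 14790.
Length 4: L₁..L₄: k=1: 0+16965+45·39·49=102960; k=2: 66690+9310+45·38·49=159790; k=3: 16185+0+45·5·49=27210 → min 27210 | L₂..L₅: k=2: 0+14790+39·38·34=65178; k=3: 7410+8330+39·5·34=22370; k=4: 16965+0+39·49·34=81939 → min 22370.
Length 5: L₁..L₅: k=1: 0+22370+45·39·34=82040; k=2: 66690+14790+45·38·34=139620; k=3: 16185+8330+45·5·34=32165; k=4: 27210+0+45·49·34=102180 → min 32165.
Optimal order: ((L₁ × (L₂ × L₃)) × (L₄ × L₅)) with cost 32165.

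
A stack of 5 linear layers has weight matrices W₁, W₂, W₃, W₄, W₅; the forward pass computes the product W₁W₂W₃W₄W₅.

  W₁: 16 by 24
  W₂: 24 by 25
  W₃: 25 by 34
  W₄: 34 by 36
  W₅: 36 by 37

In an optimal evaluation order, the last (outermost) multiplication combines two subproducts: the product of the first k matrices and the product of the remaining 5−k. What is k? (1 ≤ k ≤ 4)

Adjacent pairs: W₁W₂ = 16·24·25 = 9600; W₂W₃ = 24·25·34 = 20400; W₃W₄ = 25·34·36 = 30600; W₄W₅ = 34·36·37 = 45288.
Length 3: W₁..W₃: k=1: 0+20400+16·24·34=33456; k=2: 9600+0+16·25·34=23200 → min 23200 | W₂..W₄: k=2: 0+30600+24·25·36=52200; k=3: 20400+0+24·34·36=49776 → min 49776 | W₃..W₅: k=3: 0+45288+25·34·37=76738; k=4: 30600+0+25·36·37=63900 → min 63900.
Length 4: W₁..W₄: k=1: 0+49776+16·24·36=63600; k=2: 9600+30600+16·25·36=54600; k=3: 23200+0+16·34·36=42784 → min 42784 | W₂..W₅: k=2: 0+63900+24·25·37=86100; k=3: 20400+45288+24·34·37=95880; k=4: 49776+0+24·36·37=81744 → min 81744.
Top-level splits: k=1: (W₁..W₁)·(W₂..W₅) → 0+81744+16·24·37 = 95952; k=2: (W₁..W₂)·(W₃..W₅) → 9600+63900+16·25·37 = 88300; k=3: (W₁..W₃)·(W₄..W₅) → 23200+45288+16·34·37 = 88616; k=4: (W₁..W₄)·(W₅..W₅) → 42784+0+16·36·37 = 64096.
Best split is after W₄, i.e. k = 4.

4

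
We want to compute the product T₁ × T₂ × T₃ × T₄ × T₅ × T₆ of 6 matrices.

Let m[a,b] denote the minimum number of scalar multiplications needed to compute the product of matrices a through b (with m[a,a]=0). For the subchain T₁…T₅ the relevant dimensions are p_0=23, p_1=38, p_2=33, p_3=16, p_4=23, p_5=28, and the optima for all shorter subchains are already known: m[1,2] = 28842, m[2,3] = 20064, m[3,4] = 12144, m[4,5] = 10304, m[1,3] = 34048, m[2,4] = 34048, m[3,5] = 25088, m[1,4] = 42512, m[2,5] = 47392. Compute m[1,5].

m[1,5] = min over k∈[1,4] of m[1,k]+m[k+1,5]+p_{0}·p_k·p_{5}.
k=1: 0 + 47392 + 23·38·28 = 71864; k=2: 28842 + 25088 + 23·33·28 = 75182; k=3: 34048 + 10304 + 23·16·28 = 54656; k=4: 42512 + 0 + 23·23·28 = 57324.
Minimum: 54656 at k=3.

54656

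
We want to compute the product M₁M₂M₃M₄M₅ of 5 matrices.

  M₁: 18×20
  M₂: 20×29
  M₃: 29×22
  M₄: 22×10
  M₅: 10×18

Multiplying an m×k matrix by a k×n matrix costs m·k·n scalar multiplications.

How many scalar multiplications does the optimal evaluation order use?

19020

Adjacent pairs: M₁M₂ = 18·20·29 = 10440; M₂M₃ = 20·29·22 = 12760; M₃M₄ = 29·22·10 = 6380; M₄M₅ = 22·10·18 = 3960.
Length 3: M₁..M₃: k=1: 0+12760+18·20·22=20680; k=2: 10440+0+18·29·22=21924 → min 20680 | M₂..M₄: k=2: 0+6380+20·29·10=12180; k=3: 12760+0+20·22·10=17160 → min 12180 | M₃..M₅: k=3: 0+3960+29·22·18=15444; k=4: 6380+0+29·10·18=11600 → min 11600.
Length 4: M₁..M₄: k=1: 0+12180+18·20·10=15780; k=2: 10440+6380+18·29·10=22040; k=3: 20680+0+18·22·10=24640 → min 15780 | M₂..M₅: k=2: 0+11600+20·29·18=22040; k=3: 12760+3960+20·22·18=24640; k=4: 12180+0+20·10·18=15780 → min 15780.
Length 5: M₁..M₅: k=1: 0+15780+18·20·18=22260; k=2: 10440+11600+18·29·18=31436; k=3: 20680+3960+18·22·18=31768; k=4: 15780+0+18·10·18=19020 → min 19020.
Optimal order: ((M₁(M₂(M₃M₄)))M₅) with cost 19020.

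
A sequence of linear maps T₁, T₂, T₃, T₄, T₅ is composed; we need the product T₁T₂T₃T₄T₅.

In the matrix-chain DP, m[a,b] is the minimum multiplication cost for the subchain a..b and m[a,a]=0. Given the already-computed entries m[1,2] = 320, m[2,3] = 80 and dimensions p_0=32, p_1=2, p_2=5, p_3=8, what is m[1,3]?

m[1,3] = min over k∈[1,2] of m[1,k]+m[k+1,3]+p_{0}·p_k·p_{3}.
k=1: 0 + 80 + 32·2·8 = 592; k=2: 320 + 0 + 32·5·8 = 1600.
Minimum: 592 at k=1.

592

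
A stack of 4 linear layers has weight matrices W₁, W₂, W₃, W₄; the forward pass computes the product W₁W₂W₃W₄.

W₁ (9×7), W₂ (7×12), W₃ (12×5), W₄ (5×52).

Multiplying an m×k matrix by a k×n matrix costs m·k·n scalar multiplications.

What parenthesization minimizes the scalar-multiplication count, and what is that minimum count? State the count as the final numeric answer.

Adjacent pairs: W₁W₂ = 9·7·12 = 756; W₂W₃ = 7·12·5 = 420; W₃W₄ = 12·5·52 = 3120.
Length 3: W₁..W₃: k=1: 0+420+9·7·5=735; k=2: 756+0+9·12·5=1296 → min 735 | W₂..W₄: k=2: 0+3120+7·12·52=7488; k=3: 420+0+7·5·52=2240 → min 2240.
Length 4: W₁..W₄: k=1: 0+2240+9·7·52=5516; k=2: 756+3120+9·12·52=9492; k=3: 735+0+9·5·52=3075 → min 3075.
Optimal parenthesization: ((W₁(W₂W₃))W₄) with cost 3075.

3075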